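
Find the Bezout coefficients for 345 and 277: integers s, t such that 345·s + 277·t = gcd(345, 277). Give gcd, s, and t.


Euclidean algorithm on (345, 277) — divide until remainder is 0:
  345 = 1 · 277 + 68
  277 = 4 · 68 + 5
  68 = 13 · 5 + 3
  5 = 1 · 3 + 2
  3 = 1 · 2 + 1
  2 = 2 · 1 + 0
gcd(345, 277) = 1.
Track Bezout coefficients alongside the remainders: start with r₀ = 345 = a·1 + b·0 (s = 1, t = 0) and r₁ = 277 = a·0 + b·1 (s = 0, t = 1); each new remainder r_{k+1} = r_{k-1} − q_k·r_k inherits s_{k+1} = s_{k-1} − q_k·s_k, t_{k+1} = t_{k-1} − q_k·t_k, so r_k = a·s_k + b·t_k at every step:
  q = 1: r = 68, s = 1 − 1·0 = 1, t = 0 − 1·1 = -1  (check: 345·1 + 277·(-1) = 68)
  q = 4: r = 5, s = 0 − 4·1 = -4, t = 1 − 4·(-1) = 5  (check: 345·(-4) + 277·5 = 5)
  q = 13: r = 3, s = 1 − 13·(-4) = 53, t = -1 − 13·5 = -66  (check: 345·53 + 277·(-66) = 3)
  q = 1: r = 2, s = -4 − 1·53 = -57, t = 5 − 1·(-66) = 71  (check: 345·(-57) + 277·71 = 2)
  q = 1: r = 1, s = 53 − 1·(-57) = 110, t = -66 − 1·71 = -137  (check: 345·110 + 277·(-137) = 1)
The row with r = 1 (the gcd) gives the Bezout coefficients s = 110, t = -137.
Result: 345 · (110) + 277 · (-137) = 1.

gcd(345, 277) = 1; s = 110, t = -137 (check: 345·110 + 277·(-137) = 1).


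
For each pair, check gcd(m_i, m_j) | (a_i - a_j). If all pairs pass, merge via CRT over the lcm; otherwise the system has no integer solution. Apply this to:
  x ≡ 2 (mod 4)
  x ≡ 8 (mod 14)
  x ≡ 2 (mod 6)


Moduli 4, 14, 6 are not pairwise coprime, so CRT works modulo lcm(m_i) when all pairwise compatibility conditions hold.
Pairwise compatibility: gcd(m_i, m_j) must divide a_i - a_j for every pair.
Merge one congruence at a time:
  Start: x ≡ 2 (mod 4).
  Combine with x ≡ 8 (mod 14): gcd(4, 14) = 2; 8 - 2 = 6, which IS divisible by 2, so compatible.
    Write x = 2 + 4·t and substitute into x ≡ 8 (mod 14): 4·t ≡ 8 − 2 = 6 (mod 14).
    Divide the congruence (and modulus) by g = 2: 2·t ≡ 3 (mod 7).
    The inverse of 2 mod 7 is 4 (since 2·4 = 8 = 1·7 + 1), so t ≡ 4·3 = 12 ≡ 5 (mod 7).
    Then x = 2 + 4·5 = 22, valid modulo lcm(4, 14) = 28: x ≡ 22 (mod 28).
  Combine with x ≡ 2 (mod 6): gcd(28, 6) = 2; 2 - 22 = -20, which IS divisible by 2, so compatible.
    Write x = 22 + 28·t and substitute into x ≡ 2 (mod 6): 28·t ≡ 2 − 22 = -20 (mod 6).
    Divide the congruence (and modulus) by g = 2: 14·t ≡ -10 (mod 3).
    Reduce coefficients mod 3: 2·t ≡ 2 (mod 3).
    The inverse of 2 mod 3 is 2 (since 2·2 = 4 = 1·3 + 1), so t ≡ 2·2 = 4 ≡ 1 (mod 3).
    Then x = 22 + 28·1 = 50, valid modulo lcm(28, 6) = 84: x ≡ 50 (mod 84).
Verify: 50 mod 4 = 2, 50 mod 14 = 8, 50 mod 6 = 2.

x ≡ 50 (mod 84).


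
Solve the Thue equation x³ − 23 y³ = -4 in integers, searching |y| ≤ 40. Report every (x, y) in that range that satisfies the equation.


The equation is x³ - 23y³ = -4. For fixed y, x³ = 23·y³ − 4, so a solution requires the RHS to be a perfect cube.
Strategy: iterate y from -40 to 40, compute RHS = 23·y³ − 4, and check whether it is a (positive or negative) perfect cube.
Check small values of y:
  y = 0: RHS = -4 is not a perfect cube.
  y = 1: RHS = 19 is not a perfect cube.
  y = -1: RHS = -27 = (-3)³ ⇒ x = -3 works.
  y = 2: RHS = 180 is not a perfect cube.
  y = -2: RHS = -188 is not a perfect cube.
  y = 3: RHS = 617 is not a perfect cube.
  y = -3: RHS = -625 is not a perfect cube.
Continuing the search up to |y| = 40 finds no further solutions beyond those listed.
Collected solutions: (-3, -1).

Solutions (with |y| ≤ 40): (-3, -1).


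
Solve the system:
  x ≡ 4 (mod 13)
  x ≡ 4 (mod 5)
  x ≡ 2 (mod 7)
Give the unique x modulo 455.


Moduli 13, 5, 7 are pairwise coprime; by CRT there is a unique solution modulo M = 13 · 5 · 7 = 455.
Solve pairwise, accumulating the modulus:
  Start with x ≡ 4 (mod 13).
  Combine with x ≡ 4 (mod 5): since gcd(13, 5) = 1, we get a unique residue mod 65.
    Write x = 4 + 13·t and substitute into x ≡ 4 (mod 5): 13·t ≡ 4 − 4 = 0 (mod 5).
    Reduce coefficients mod 5: 3·t ≡ 0 (mod 5).
    The inverse of 3 mod 5 is 2 (since 3·2 = 6 = 1·5 + 1), so t ≡ 2·0 = 0 ≡ 0 (mod 5).
    Then x = 4 + 13·0 = 4, valid modulo lcm(13, 5) = 65: x ≡ 4 (mod 65).
  Combine with x ≡ 2 (mod 7): since gcd(65, 7) = 1, we get a unique residue mod 455.
    Write x = 4 + 65·t and substitute into x ≡ 2 (mod 7): 65·t ≡ 2 − 4 = -2 (mod 7).
    Reduce coefficients mod 7: 2·t ≡ 5 (mod 7).
    The inverse of 2 mod 7 is 4 (since 2·4 = 8 = 1·7 + 1), so t ≡ 4·5 = 20 ≡ 6 (mod 7).
    Then x = 4 + 65·6 = 394, valid modulo lcm(65, 7) = 455: x ≡ 394 (mod 455).
Verify: 394 mod 13 = 4 ✓, 394 mod 5 = 4 ✓, 394 mod 7 = 2 ✓.

x ≡ 394 (mod 455).


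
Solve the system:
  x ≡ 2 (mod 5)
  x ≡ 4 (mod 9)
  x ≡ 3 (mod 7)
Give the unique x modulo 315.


Moduli 5, 9, 7 are pairwise coprime; by CRT there is a unique solution modulo M = 5 · 9 · 7 = 315.
Solve pairwise, accumulating the modulus:
  Start with x ≡ 2 (mod 5).
  Combine with x ≡ 4 (mod 9): since gcd(5, 9) = 1, we get a unique residue mod 45.
    Write x = 2 + 5·t and substitute into x ≡ 4 (mod 9): 5·t ≡ 4 − 2 = 2 (mod 9).
    The inverse of 5 mod 9 is 2 (since 5·2 = 10 = 1·9 + 1), so t ≡ 2·2 = 4 ≡ 4 (mod 9).
    Then x = 2 + 5·4 = 22, valid modulo lcm(5, 9) = 45: x ≡ 22 (mod 45).
  Combine with x ≡ 3 (mod 7): since gcd(45, 7) = 1, we get a unique residue mod 315.
    Write x = 22 + 45·t and substitute into x ≡ 3 (mod 7): 45·t ≡ 3 − 22 = -19 (mod 7).
    Reduce coefficients mod 7: 3·t ≡ 2 (mod 7).
    The inverse of 3 mod 7 is 5 (since 3·5 = 15 = 2·7 + 1), so t ≡ 5·2 = 10 ≡ 3 (mod 7).
    Then x = 22 + 45·3 = 157, valid modulo lcm(45, 7) = 315: x ≡ 157 (mod 315).
Verify: 157 mod 5 = 2 ✓, 157 mod 9 = 4 ✓, 157 mod 7 = 3 ✓.

x ≡ 157 (mod 315).


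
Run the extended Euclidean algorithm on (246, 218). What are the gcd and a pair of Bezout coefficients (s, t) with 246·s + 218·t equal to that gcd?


Euclidean algorithm on (246, 218) — divide until remainder is 0:
  246 = 1 · 218 + 28
  218 = 7 · 28 + 22
  28 = 1 · 22 + 6
  22 = 3 · 6 + 4
  6 = 1 · 4 + 2
  4 = 2 · 2 + 0
gcd(246, 218) = 2.
Track Bezout coefficients alongside the remainders: start with r₀ = 246 = a·1 + b·0 (s = 1, t = 0) and r₁ = 218 = a·0 + b·1 (s = 0, t = 1); each new remainder r_{k+1} = r_{k-1} − q_k·r_k inherits s_{k+1} = s_{k-1} − q_k·s_k, t_{k+1} = t_{k-1} − q_k·t_k, so r_k = a·s_k + b·t_k at every step:
  q = 1: r = 28, s = 1 − 1·0 = 1, t = 0 − 1·1 = -1  (check: 246·1 + 218·(-1) = 28)
  q = 7: r = 22, s = 0 − 7·1 = -7, t = 1 − 7·(-1) = 8  (check: 246·(-7) + 218·8 = 22)
  q = 1: r = 6, s = 1 − 1·(-7) = 8, t = -1 − 1·8 = -9  (check: 246·8 + 218·(-9) = 6)
  q = 3: r = 4, s = -7 − 3·8 = -31, t = 8 − 3·(-9) = 35  (check: 246·(-31) + 218·35 = 4)
  q = 1: r = 2, s = 8 − 1·(-31) = 39, t = -9 − 1·35 = -44  (check: 246·39 + 218·(-44) = 2)
The row with r = 2 (the gcd) gives the Bezout coefficients s = 39, t = -44.
Result: 246 · (39) + 218 · (-44) = 2.

gcd(246, 218) = 2; s = 39, t = -44 (check: 246·39 + 218·(-44) = 2).


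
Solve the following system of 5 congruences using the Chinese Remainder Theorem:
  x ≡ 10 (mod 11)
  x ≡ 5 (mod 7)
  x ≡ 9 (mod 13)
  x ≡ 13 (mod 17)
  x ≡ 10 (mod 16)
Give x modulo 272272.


Product of moduli M = 11 · 7 · 13 · 17 · 16 = 272272.
Merge one congruence at a time:
  Start: x ≡ 10 (mod 11).
  Combine with x ≡ 5 (mod 7); new modulus lcm = 77.
    Write x = 10 + 11·t and substitute into x ≡ 5 (mod 7): 11·t ≡ 5 − 10 = -5 (mod 7).
    Reduce coefficients mod 7: 4·t ≡ 2 (mod 7).
    The inverse of 4 mod 7 is 2 (since 4·2 = 8 = 1·7 + 1), so t ≡ 2·2 = 4 ≡ 4 (mod 7).
    Then x = 10 + 11·4 = 54, valid modulo lcm(11, 7) = 77: x ≡ 54 (mod 77).
  Combine with x ≡ 9 (mod 13); new modulus lcm = 1001.
    Write x = 54 + 77·t and substitute into x ≡ 9 (mod 13): 77·t ≡ 9 − 54 = -45 (mod 13).
    Reduce coefficients mod 13: 12·t ≡ 7 (mod 13).
    The inverse of 12 mod 13 is 12 (since 12·12 = 144 = 11·13 + 1), so t ≡ 12·7 = 84 ≡ 6 (mod 13).
    Then x = 54 + 77·6 = 516, valid modulo lcm(77, 13) = 1001: x ≡ 516 (mod 1001).
  Combine with x ≡ 13 (mod 17); new modulus lcm = 17017.
    Write x = 516 + 1001·t and substitute into x ≡ 13 (mod 17): 1001·t ≡ 13 − 516 = -503 (mod 17).
    Reduce coefficients mod 17: 15·t ≡ 7 (mod 17).
    The inverse of 15 mod 17 is 8 (since 15·8 = 120 = 7·17 + 1), so t ≡ 8·7 = 56 ≡ 5 (mod 17).
    Then x = 516 + 1001·5 = 5521, valid modulo lcm(1001, 17) = 17017: x ≡ 5521 (mod 17017).
  Combine with x ≡ 10 (mod 16); new modulus lcm = 272272.
    Write x = 5521 + 17017·t and substitute into x ≡ 10 (mod 16): 17017·t ≡ 10 − 5521 = -5511 (mod 16).
    Reduce coefficients mod 16: 9·t ≡ 9 (mod 16).
    The inverse of 9 mod 16 is 9 (since 9·9 = 81 = 5·16 + 1), so t ≡ 9·9 = 81 ≡ 1 (mod 16).
    Then x = 5521 + 17017·1 = 22538, valid modulo lcm(17017, 16) = 272272: x ≡ 22538 (mod 272272).
Verify against each original: 22538 mod 11 = 10, 22538 mod 7 = 5, 22538 mod 13 = 9, 22538 mod 17 = 13, 22538 mod 16 = 10.

x ≡ 22538 (mod 272272).


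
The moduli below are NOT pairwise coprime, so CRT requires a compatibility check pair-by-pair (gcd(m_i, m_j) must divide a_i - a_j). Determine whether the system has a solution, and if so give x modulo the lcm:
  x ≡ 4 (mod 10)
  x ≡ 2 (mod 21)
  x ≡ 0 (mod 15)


Moduli 10, 21, 15 are not pairwise coprime, so CRT works modulo lcm(m_i) when all pairwise compatibility conditions hold.
Pairwise compatibility: gcd(m_i, m_j) must divide a_i - a_j for every pair.
Merge one congruence at a time:
  Start: x ≡ 4 (mod 10).
  Combine with x ≡ 2 (mod 21): gcd(10, 21) = 1; 2 - 4 = -2, which IS divisible by 1, so compatible.
    Write x = 4 + 10·t and substitute into x ≡ 2 (mod 21): 10·t ≡ 2 − 4 = -2 (mod 21).
    Reduce coefficients mod 21: 10·t ≡ 19 (mod 21).
    The inverse of 10 mod 21 is 19 (since 10·19 = 190 = 9·21 + 1), so t ≡ 19·19 = 361 ≡ 4 (mod 21).
    Then x = 4 + 10·4 = 44, valid modulo lcm(10, 21) = 210: x ≡ 44 (mod 210).
  Combine with x ≡ 0 (mod 15): gcd(210, 15) = 15, and 0 - 44 = -44 is NOT divisible by 15.
    ⇒ system is inconsistent (no integer solution).

No solution (the system is inconsistent).


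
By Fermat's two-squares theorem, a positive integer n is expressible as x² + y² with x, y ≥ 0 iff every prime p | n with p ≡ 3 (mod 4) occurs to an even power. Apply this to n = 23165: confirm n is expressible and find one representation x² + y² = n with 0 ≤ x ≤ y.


Step 1: Factor n = 23165 = 5 · 41 · 113.
Step 2: Check the mod-4 condition on each prime factor: 5 ≡ 1 (mod 4), exponent 1; 41 ≡ 1 (mod 4), exponent 1; 113 ≡ 1 (mod 4), exponent 1.
All primes ≡ 3 (mod 4) appear to even exponent (or don't appear), so by the two-squares theorem n IS expressible as a sum of two squares.
Step 3: Build a representation. Here n = 5 · 41 · 113 is a product of primes ≡ 1 (mod 4). Each prime p ≡ 1 (mod 4) is itself a sum of two squares; find a² by testing p − a² for a perfect square:
  5: 5 − 1² = 4 = 2² ⇒ 5 = 1² + 2².
  41: 41 − 1² = 40, 41 − 2² = 37, 41 − 3² = 32, 41 − 4² = 25 = 5² ⇒ 41 = 4² + 5².
  113: 113 − 1² = 112, 113 − 2² = 109, 113 − 3² = 104, 113 − 4² = 97, 113 − 5² = 88, 113 − 6² = 77, 113 − 7² = 64 = 8² ⇒ 113 = 7² + 8².
  Combine using the Brahmagupta–Fibonacci identity (a² + b²)(c² + d²) = (ac − bd)² + (ad + bc)² = (ac + bd)² + (ad − bc)²:
  5 · 41 = 205: from (1² + 2²)(4² + 5²), take (1·4 − 2·5, 1·5 + 2·4) = (4 − 10, 5 + 8) = (-6, 13); dropping signs (only squares matter) gives (6, 13); check 6² + 13² = 36 + 169 = 205 ✓.
  205 · 113 = 23165: from (6² + 13²)(7² + 8²), take (6·7 − 13·8, 6·8 + 13·7) = (42 − 104, 48 + 91) = (-62, 139); dropping signs (only squares matter) gives (62, 139); check 62² + 139² = 3844 + 19321 = 23165 ✓.
Step 4: Order so x ≤ y and verify: 62² + 139² = 3844 + 19321 = 23165 = n. ✓

n = 23165 = 62² + 139² (one valid representation with x ≤ y).


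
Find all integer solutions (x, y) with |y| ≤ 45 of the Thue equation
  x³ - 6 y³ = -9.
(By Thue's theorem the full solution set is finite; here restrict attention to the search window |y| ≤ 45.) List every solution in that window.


The equation is x³ - 6y³ = -9. For fixed y, x³ = 6·y³ − 9, so a solution requires the RHS to be a perfect cube.
Strategy: iterate y from -45 to 45, compute RHS = 6·y³ − 9, and check whether it is a (positive or negative) perfect cube.
Check small values of y:
  y = 0: RHS = -9 is not a perfect cube.
  y = 1: RHS = -3 is not a perfect cube.
  y = -1: RHS = -15 is not a perfect cube.
  y = 2: RHS = 39 is not a perfect cube.
  y = -2: RHS = -57 is not a perfect cube.
  y = 3: RHS = 153 is not a perfect cube.
  y = -3: RHS = -171 is not a perfect cube.
Continuing the search up to |y| = 45 finds no solutions either.
No (x, y) in the scanned range satisfies the equation.

No integer solutions with |y| ≤ 45.


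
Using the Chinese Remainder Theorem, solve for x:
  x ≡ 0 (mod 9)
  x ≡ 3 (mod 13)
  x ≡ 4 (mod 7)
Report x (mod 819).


Moduli 9, 13, 7 are pairwise coprime; by CRT there is a unique solution modulo M = 9 · 13 · 7 = 819.
Solve pairwise, accumulating the modulus:
  Start with x ≡ 0 (mod 9).
  Combine with x ≡ 3 (mod 13): since gcd(9, 13) = 1, we get a unique residue mod 117.
    Write x = 0 + 9·t and substitute into x ≡ 3 (mod 13): 9·t ≡ 3 − 0 = 3 (mod 13).
    The inverse of 9 mod 13 is 3 (since 9·3 = 27 = 2·13 + 1), so t ≡ 3·3 = 9 ≡ 9 (mod 13).
    Then x = 0 + 9·9 = 81, valid modulo lcm(9, 13) = 117: x ≡ 81 (mod 117).
  Combine with x ≡ 4 (mod 7): since gcd(117, 7) = 1, we get a unique residue mod 819.
    Write x = 81 + 117·t and substitute into x ≡ 4 (mod 7): 117·t ≡ 4 − 81 = -77 (mod 7).
    Reduce coefficients mod 7: 5·t ≡ 0 (mod 7).
    The inverse of 5 mod 7 is 3 (since 5·3 = 15 = 2·7 + 1), so t ≡ 3·0 = 0 ≡ 0 (mod 7).
    Then x = 81 + 117·0 = 81, valid modulo lcm(117, 7) = 819: x ≡ 81 (mod 819).
Verify: 81 mod 9 = 0 ✓, 81 mod 13 = 3 ✓, 81 mod 7 = 4 ✓.

x ≡ 81 (mod 819).


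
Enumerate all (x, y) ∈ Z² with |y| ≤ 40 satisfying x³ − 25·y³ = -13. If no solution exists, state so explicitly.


The equation is x³ - 25y³ = -13. For fixed y, x³ = 25·y³ − 13, so a solution requires the RHS to be a perfect cube.
Strategy: iterate y from -40 to 40, compute RHS = 25·y³ − 13, and check whether it is a (positive or negative) perfect cube.
Check small values of y:
  y = 0: RHS = -13 is not a perfect cube.
  y = 1: RHS = 12 is not a perfect cube.
  y = -1: RHS = -38 is not a perfect cube.
  y = 2: RHS = 187 is not a perfect cube.
  y = -2: RHS = -213 is not a perfect cube.
  y = 3: RHS = 662 is not a perfect cube.
  y = -3: RHS = -688 is not a perfect cube.
Continuing the search up to |y| = 40 finds no solutions either.
No (x, y) in the scanned range satisfies the equation.

No integer solutions with |y| ≤ 40.


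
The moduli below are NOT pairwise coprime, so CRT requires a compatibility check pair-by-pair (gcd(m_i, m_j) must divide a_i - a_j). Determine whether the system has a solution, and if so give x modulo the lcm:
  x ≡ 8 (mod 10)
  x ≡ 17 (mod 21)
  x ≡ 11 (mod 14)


Moduli 10, 21, 14 are not pairwise coprime, so CRT works modulo lcm(m_i) when all pairwise compatibility conditions hold.
Pairwise compatibility: gcd(m_i, m_j) must divide a_i - a_j for every pair.
Merge one congruence at a time:
  Start: x ≡ 8 (mod 10).
  Combine with x ≡ 17 (mod 21): gcd(10, 21) = 1; 17 - 8 = 9, which IS divisible by 1, so compatible.
    Write x = 8 + 10·t and substitute into x ≡ 17 (mod 21): 10·t ≡ 17 − 8 = 9 (mod 21).
    The inverse of 10 mod 21 is 19 (since 10·19 = 190 = 9·21 + 1), so t ≡ 19·9 = 171 ≡ 3 (mod 21).
    Then x = 8 + 10·3 = 38, valid modulo lcm(10, 21) = 210: x ≡ 38 (mod 210).
  Combine with x ≡ 11 (mod 14): gcd(210, 14) = 14, and 11 - 38 = -27 is NOT divisible by 14.
    ⇒ system is inconsistent (no integer solution).

No solution (the system is inconsistent).


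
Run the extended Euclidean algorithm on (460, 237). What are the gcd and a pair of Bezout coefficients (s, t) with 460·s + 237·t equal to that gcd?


Euclidean algorithm on (460, 237) — divide until remainder is 0:
  460 = 1 · 237 + 223
  237 = 1 · 223 + 14
  223 = 15 · 14 + 13
  14 = 1 · 13 + 1
  13 = 13 · 1 + 0
gcd(460, 237) = 1.
Track Bezout coefficients alongside the remainders: start with r₀ = 460 = a·1 + b·0 (s = 1, t = 0) and r₁ = 237 = a·0 + b·1 (s = 0, t = 1); each new remainder r_{k+1} = r_{k-1} − q_k·r_k inherits s_{k+1} = s_{k-1} − q_k·s_k, t_{k+1} = t_{k-1} − q_k·t_k, so r_k = a·s_k + b·t_k at every step:
  q = 1: r = 223, s = 1 − 1·0 = 1, t = 0 − 1·1 = -1  (check: 460·1 + 237·(-1) = 223)
  q = 1: r = 14, s = 0 − 1·1 = -1, t = 1 − 1·(-1) = 2  (check: 460·(-1) + 237·2 = 14)
  q = 15: r = 13, s = 1 − 15·(-1) = 16, t = -1 − 15·2 = -31  (check: 460·16 + 237·(-31) = 13)
  q = 1: r = 1, s = -1 − 1·16 = -17, t = 2 − 1·(-31) = 33  (check: 460·(-17) + 237·33 = 1)
The row with r = 1 (the gcd) gives the Bezout coefficients s = -17, t = 33.
Result: 460 · (-17) + 237 · (33) = 1.

gcd(460, 237) = 1; s = -17, t = 33 (check: 460·(-17) + 237·33 = 1).


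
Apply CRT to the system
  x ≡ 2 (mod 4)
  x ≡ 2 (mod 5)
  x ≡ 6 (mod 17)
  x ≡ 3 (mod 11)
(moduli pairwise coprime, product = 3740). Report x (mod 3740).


Product of moduli M = 4 · 5 · 17 · 11 = 3740.
Merge one congruence at a time:
  Start: x ≡ 2 (mod 4).
  Combine with x ≡ 2 (mod 5); new modulus lcm = 20.
    Write x = 2 + 4·t and substitute into x ≡ 2 (mod 5): 4·t ≡ 2 − 2 = 0 (mod 5).
    The inverse of 4 mod 5 is 4 (since 4·4 = 16 = 3·5 + 1), so t ≡ 4·0 = 0 ≡ 0 (mod 5).
    Then x = 2 + 4·0 = 2, valid modulo lcm(4, 5) = 20: x ≡ 2 (mod 20).
  Combine with x ≡ 6 (mod 17); new modulus lcm = 340.
    Write x = 2 + 20·t and substitute into x ≡ 6 (mod 17): 20·t ≡ 6 − 2 = 4 (mod 17).
    Reduce coefficients mod 17: 3·t ≡ 4 (mod 17).
    The inverse of 3 mod 17 is 6 (since 3·6 = 18 = 1·17 + 1), so t ≡ 6·4 = 24 ≡ 7 (mod 17).
    Then x = 2 + 20·7 = 142, valid modulo lcm(20, 17) = 340: x ≡ 142 (mod 340).
  Combine with x ≡ 3 (mod 11); new modulus lcm = 3740.
    Write x = 142 + 340·t and substitute into x ≡ 3 (mod 11): 340·t ≡ 3 − 142 = -139 (mod 11).
    Reduce coefficients mod 11: 10·t ≡ 4 (mod 11).
    The inverse of 10 mod 11 is 10 (since 10·10 = 100 = 9·11 + 1), so t ≡ 10·4 = 40 ≡ 7 (mod 11).
    Then x = 142 + 340·7 = 2522, valid modulo lcm(340, 11) = 3740: x ≡ 2522 (mod 3740).
Verify against each original: 2522 mod 4 = 2, 2522 mod 5 = 2, 2522 mod 17 = 6, 2522 mod 11 = 3.

x ≡ 2522 (mod 3740).


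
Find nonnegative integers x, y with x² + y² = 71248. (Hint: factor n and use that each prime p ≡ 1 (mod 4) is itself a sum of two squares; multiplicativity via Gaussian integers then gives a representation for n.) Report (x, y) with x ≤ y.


Step 1: Factor n = 71248 = 2^4 · 61 · 73.
Step 2: Check the mod-4 condition on each prime factor: 2 = 2 (special); 61 ≡ 1 (mod 4), exponent 1; 73 ≡ 1 (mod 4), exponent 1.
All primes ≡ 3 (mod 4) appear to even exponent (or don't appear), so by the two-squares theorem n IS expressible as a sum of two squares.
Step 3: Build a representation. Group n = k² · m with k = 4 and m = 61 · 73 = 4453 (a product of primes ≡ 1 (mod 4)); a representation of m scales to one of n via (k·x)² + (k·y)² = k²(x² + y²). Each prime p ≡ 1 (mod 4) is itself a sum of two squares; find a² by testing p − a² for a perfect square:
  61: 61 − 1² = 60, 61 − 2² = 57, 61 − 3² = 52, 61 − 4² = 45, 61 − 5² = 36 = 6² ⇒ 61 = 5² + 6².
  73: 73 − 1² = 72, 73 − 2² = 69, 73 − 3² = 64 = 8² ⇒ 73 = 3² + 8².
  Combine using the Brahmagupta–Fibonacci identity (a² + b²)(c² + d²) = (ac − bd)² + (ad + bc)² = (ac + bd)² + (ad − bc)²:
  61 · 73 = 4453: from (5² + 6²)(3² + 8²), take (5·3 − 6·8, 5·8 + 6·3) = (15 − 48, 40 + 18) = (-33, 58); dropping signs (only squares matter) gives (33, 58); check 33² + 58² = 1089 + 3364 = 4453 ✓.
  Scale by k = 4: (4·33, 4·58) = (132, 232).
Step 4: Order so x ≤ y and verify: 132² + 232² = 17424 + 53824 = 71248 = n. ✓

n = 71248 = 132² + 232² (one valid representation with x ≤ y).


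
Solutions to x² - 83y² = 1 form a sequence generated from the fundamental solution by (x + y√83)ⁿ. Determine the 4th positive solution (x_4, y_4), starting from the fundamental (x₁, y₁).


Step 1: Find the fundamental solution (x₁, y₁) of x² - 83y² = 1.
  Expand √83 as a continued fraction. a₀ = ⌊√83⌋ = 9; iterate m_{k+1} = d_k·a_k − m_k, d_{k+1} = (83 − m_{k+1}²)/d_k, a_{k+1} = ⌊(a₀ + m_{k+1})/d_{k+1}⌋ (starting m₀ = 0, d₀ = 1), with convergents p_k = a_k·p_{k-1} + p_{k-2}, q_k = a_k·q_{k-1} + q_{k-2} (p₋₁ = 1, q₋₁ = 0):
  k = 0: a₀ = 9; p₀/q₀ = 9/1; p₀² − 83·q₀² = 81 − 83 = -2.
  k = 1: m = 9, d = 2, a = ⌊(9 + 9)/2⌋ = 9; p/q = (9·9 + 1)/(9·1 + 0) = 82/9; p² − 83·q² = 6724 − 6723 = 1.
  The first convergent with p² − 83·q² = 1 gives the fundamental solution (x₁, y₁) = (82, 9).
Step 2: Apply the recurrence (x_{n+1}, y_{n+1}) = (x₁x_n + 83y₁y_n, x₁y_n + y₁x_n) repeatedly.
  From (x_1, y_1) = (82, 9): x_2 = 82·82 + 83·9·9 = 13447; y_2 = 82·9 + 9·82 = 1476.
  From (x_2, y_2) = (13447, 1476): x_3 = 82·13447 + 83·9·1476 = 2205226; y_3 = 82·1476 + 9·13447 = 242055.
  From (x_3, y_3) = (2205226, 242055): x_4 = 82·2205226 + 83·9·242055 = 361643617; y_4 = 82·242055 + 9·2205226 = 39695544.
Step 3: Verify x_4² - 83·y_4² = 130786105716842689 - 130786105716842688 = 1 (should be 1). ✓

(x_1, y_1) = (82, 9); (x_4, y_4) = (361643617, 39695544).


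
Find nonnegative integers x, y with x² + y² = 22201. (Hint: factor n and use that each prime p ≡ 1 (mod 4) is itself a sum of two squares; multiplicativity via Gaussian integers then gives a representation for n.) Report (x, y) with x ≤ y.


Step 1: Factor n = 22201 = 149^2.
Step 2: Check the mod-4 condition on each prime factor: 149 ≡ 1 (mod 4), exponent 2.
All primes ≡ 3 (mod 4) appear to even exponent (or don't appear), so by the two-squares theorem n IS expressible as a sum of two squares.
Step 3: Build a representation. Here n = 149 · 149 is a product of primes ≡ 1 (mod 4). Each prime p ≡ 1 (mod 4) is itself a sum of two squares; find a² by testing p − a² for a perfect square:
  149: 149 − 1² = 148, 149 − 2² = 145, 149 − 3² = 140, 149 − 4² = 133, 149 − 5² = 124, 149 − 6² = 113, 149 − 7² = 100 = 10² ⇒ 149 = 7² + 10².
  Combine using the Brahmagupta–Fibonacci identity (a² + b²)(c² + d²) = (ac − bd)² + (ad + bc)² = (ac + bd)² + (ad − bc)²:
  149 · 149 = 22201: from (7² + 10²)(7² + 10²), take (7·7 − 10·10, 7·10 + 10·7) = (49 − 100, 70 + 70) = (-51, 140); dropping signs (only squares matter) gives (51, 140); check 51² + 140² = 2601 + 19600 = 22201 ✓.
Step 4: Order so x ≤ y and verify: 51² + 140² = 2601 + 19600 = 22201 = n. ✓

n = 22201 = 51² + 140² (one valid representation with x ≤ y).


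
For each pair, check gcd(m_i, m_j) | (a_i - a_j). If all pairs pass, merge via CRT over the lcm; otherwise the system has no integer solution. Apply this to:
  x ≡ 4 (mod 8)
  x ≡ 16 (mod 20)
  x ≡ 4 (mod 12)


Moduli 8, 20, 12 are not pairwise coprime, so CRT works modulo lcm(m_i) when all pairwise compatibility conditions hold.
Pairwise compatibility: gcd(m_i, m_j) must divide a_i - a_j for every pair.
Merge one congruence at a time:
  Start: x ≡ 4 (mod 8).
  Combine with x ≡ 16 (mod 20): gcd(8, 20) = 4; 16 - 4 = 12, which IS divisible by 4, so compatible.
    Write x = 4 + 8·t and substitute into x ≡ 16 (mod 20): 8·t ≡ 16 − 4 = 12 (mod 20).
    Divide the congruence (and modulus) by g = 4: 2·t ≡ 3 (mod 5).
    The inverse of 2 mod 5 is 3 (since 2·3 = 6 = 1·5 + 1), so t ≡ 3·3 = 9 ≡ 4 (mod 5).
    Then x = 4 + 8·4 = 36, valid modulo lcm(8, 20) = 40: x ≡ 36 (mod 40).
  Combine with x ≡ 4 (mod 12): gcd(40, 12) = 4; 4 - 36 = -32, which IS divisible by 4, so compatible.
    Write x = 36 + 40·t and substitute into x ≡ 4 (mod 12): 40·t ≡ 4 − 36 = -32 (mod 12).
    Divide the congruence (and modulus) by g = 4: 10·t ≡ -8 (mod 3).
    Reduce coefficients mod 3: 1·t ≡ 1 (mod 3).
    So t ≡ 1 (mod 3).
    Then x = 36 + 40·1 = 76, valid modulo lcm(40, 12) = 120: x ≡ 76 (mod 120).
Verify: 76 mod 8 = 4, 76 mod 20 = 16, 76 mod 12 = 4.

x ≡ 76 (mod 120).


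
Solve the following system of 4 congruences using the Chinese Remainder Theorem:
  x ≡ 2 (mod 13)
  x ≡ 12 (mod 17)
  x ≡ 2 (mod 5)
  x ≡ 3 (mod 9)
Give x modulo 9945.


Product of moduli M = 13 · 17 · 5 · 9 = 9945.
Merge one congruence at a time:
  Start: x ≡ 2 (mod 13).
  Combine with x ≡ 12 (mod 17); new modulus lcm = 221.
    Write x = 2 + 13·t and substitute into x ≡ 12 (mod 17): 13·t ≡ 12 − 2 = 10 (mod 17).
    The inverse of 13 mod 17 is 4 (since 13·4 = 52 = 3·17 + 1), so t ≡ 4·10 = 40 ≡ 6 (mod 17).
    Then x = 2 + 13·6 = 80, valid modulo lcm(13, 17) = 221: x ≡ 80 (mod 221).
  Combine with x ≡ 2 (mod 5); new modulus lcm = 1105.
    Write x = 80 + 221·t and substitute into x ≡ 2 (mod 5): 221·t ≡ 2 − 80 = -78 (mod 5).
    Reduce coefficients mod 5: 1·t ≡ 2 (mod 5).
    So t ≡ 2 (mod 5).
    Then x = 80 + 221·2 = 522, valid modulo lcm(221, 5) = 1105: x ≡ 522 (mod 1105).
  Combine with x ≡ 3 (mod 9); new modulus lcm = 9945.
    Write x = 522 + 1105·t and substitute into x ≡ 3 (mod 9): 1105·t ≡ 3 − 522 = -519 (mod 9).
    Reduce coefficients mod 9: 7·t ≡ 3 (mod 9).
    The inverse of 7 mod 9 is 4 (since 7·4 = 28 = 3·9 + 1), so t ≡ 4·3 = 12 ≡ 3 (mod 9).
    Then x = 522 + 1105·3 = 3837, valid modulo lcm(1105, 9) = 9945: x ≡ 3837 (mod 9945).
Verify against each original: 3837 mod 13 = 2, 3837 mod 17 = 12, 3837 mod 5 = 2, 3837 mod 9 = 3.

x ≡ 3837 (mod 9945).


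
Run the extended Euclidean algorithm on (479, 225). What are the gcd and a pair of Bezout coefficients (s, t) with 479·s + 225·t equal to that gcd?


Euclidean algorithm on (479, 225) — divide until remainder is 0:
  479 = 2 · 225 + 29
  225 = 7 · 29 + 22
  29 = 1 · 22 + 7
  22 = 3 · 7 + 1
  7 = 7 · 1 + 0
gcd(479, 225) = 1.
Track Bezout coefficients alongside the remainders: start with r₀ = 479 = a·1 + b·0 (s = 1, t = 0) and r₁ = 225 = a·0 + b·1 (s = 0, t = 1); each new remainder r_{k+1} = r_{k-1} − q_k·r_k inherits s_{k+1} = s_{k-1} − q_k·s_k, t_{k+1} = t_{k-1} − q_k·t_k, so r_k = a·s_k + b·t_k at every step:
  q = 2: r = 29, s = 1 − 2·0 = 1, t = 0 − 2·1 = -2  (check: 479·1 + 225·(-2) = 29)
  q = 7: r = 22, s = 0 − 7·1 = -7, t = 1 − 7·(-2) = 15  (check: 479·(-7) + 225·15 = 22)
  q = 1: r = 7, s = 1 − 1·(-7) = 8, t = -2 − 1·15 = -17  (check: 479·8 + 225·(-17) = 7)
  q = 3: r = 1, s = -7 − 3·8 = -31, t = 15 − 3·(-17) = 66  (check: 479·(-31) + 225·66 = 1)
The row with r = 1 (the gcd) gives the Bezout coefficients s = -31, t = 66.
Result: 479 · (-31) + 225 · (66) = 1.

gcd(479, 225) = 1; s = -31, t = 66 (check: 479·(-31) + 225·66 = 1).


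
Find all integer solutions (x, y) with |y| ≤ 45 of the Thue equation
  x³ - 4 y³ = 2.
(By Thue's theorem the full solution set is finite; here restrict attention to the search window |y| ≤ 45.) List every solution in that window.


The equation is x³ - 4y³ = 2. For fixed y, x³ = 4·y³ + 2, so a solution requires the RHS to be a perfect cube.
Strategy: iterate y from -45 to 45, compute RHS = 4·y³ + 2, and check whether it is a (positive or negative) perfect cube.
Check small values of y:
  y = 0: RHS = 2 is not a perfect cube.
  y = 1: RHS = 6 is not a perfect cube.
  y = -1: RHS = -2 is not a perfect cube.
  y = 2: RHS = 34 is not a perfect cube.
  y = -2: RHS = -30 is not a perfect cube.
  y = 3: RHS = 110 is not a perfect cube.
  y = -3: RHS = -106 is not a perfect cube.
Continuing the search up to |y| = 45 finds no solutions either.
No (x, y) in the scanned range satisfies the equation.

No integer solutions with |y| ≤ 45.


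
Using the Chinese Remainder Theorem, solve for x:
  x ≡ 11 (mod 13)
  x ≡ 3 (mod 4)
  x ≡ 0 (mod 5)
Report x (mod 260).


Moduli 13, 4, 5 are pairwise coprime; by CRT there is a unique solution modulo M = 13 · 4 · 5 = 260.
Solve pairwise, accumulating the modulus:
  Start with x ≡ 11 (mod 13).
  Combine with x ≡ 3 (mod 4): since gcd(13, 4) = 1, we get a unique residue mod 52.
    Write x = 11 + 13·t and substitute into x ≡ 3 (mod 4): 13·t ≡ 3 − 11 = -8 (mod 4).
    Reduce coefficients mod 4: 1·t ≡ 0 (mod 4).
    So t ≡ 0 (mod 4).
    Then x = 11 + 13·0 = 11, valid modulo lcm(13, 4) = 52: x ≡ 11 (mod 52).
  Combine with x ≡ 0 (mod 5): since gcd(52, 5) = 1, we get a unique residue mod 260.
    Write x = 11 + 52·t and substitute into x ≡ 0 (mod 5): 52·t ≡ 0 − 11 = -11 (mod 5).
    Reduce coefficients mod 5: 2·t ≡ 4 (mod 5).
    The inverse of 2 mod 5 is 3 (since 2·3 = 6 = 1·5 + 1), so t ≡ 3·4 = 12 ≡ 2 (mod 5).
    Then x = 11 + 52·2 = 115, valid modulo lcm(52, 5) = 260: x ≡ 115 (mod 260).
Verify: 115 mod 13 = 11 ✓, 115 mod 4 = 3 ✓, 115 mod 5 = 0 ✓.

x ≡ 115 (mod 260).


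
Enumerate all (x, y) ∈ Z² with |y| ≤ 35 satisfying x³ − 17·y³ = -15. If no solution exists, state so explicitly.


The equation is x³ - 17y³ = -15. For fixed y, x³ = 17·y³ − 15, so a solution requires the RHS to be a perfect cube.
Strategy: iterate y from -35 to 35, compute RHS = 17·y³ − 15, and check whether it is a (positive or negative) perfect cube.
Check small values of y:
  y = 0: RHS = -15 is not a perfect cube.
  y = 1: RHS = 2 is not a perfect cube.
  y = -1: RHS = -32 is not a perfect cube.
  y = 2: RHS = 121 is not a perfect cube.
  y = -2: RHS = -151 is not a perfect cube.
  y = 3: RHS = 444 is not a perfect cube.
  y = -3: RHS = -474 is not a perfect cube.
Continuing the search up to |y| = 35 finds no solutions either.
No (x, y) in the scanned range satisfies the equation.

No integer solutions with |y| ≤ 35.


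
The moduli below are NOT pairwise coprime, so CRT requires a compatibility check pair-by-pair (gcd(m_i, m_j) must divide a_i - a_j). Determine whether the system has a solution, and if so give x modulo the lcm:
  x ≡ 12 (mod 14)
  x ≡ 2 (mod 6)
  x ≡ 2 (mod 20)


Moduli 14, 6, 20 are not pairwise coprime, so CRT works modulo lcm(m_i) when all pairwise compatibility conditions hold.
Pairwise compatibility: gcd(m_i, m_j) must divide a_i - a_j for every pair.
Merge one congruence at a time:
  Start: x ≡ 12 (mod 14).
  Combine with x ≡ 2 (mod 6): gcd(14, 6) = 2; 2 - 12 = -10, which IS divisible by 2, so compatible.
    Write x = 12 + 14·t and substitute into x ≡ 2 (mod 6): 14·t ≡ 2 − 12 = -10 (mod 6).
    Divide the congruence (and modulus) by g = 2: 7·t ≡ -5 (mod 3).
    Reduce coefficients mod 3: 1·t ≡ 1 (mod 3).
    So t ≡ 1 (mod 3).
    Then x = 12 + 14·1 = 26, valid modulo lcm(14, 6) = 42: x ≡ 26 (mod 42).
  Combine with x ≡ 2 (mod 20): gcd(42, 20) = 2; 2 - 26 = -24, which IS divisible by 2, so compatible.
    Write x = 26 + 42·t and substitute into x ≡ 2 (mod 20): 42·t ≡ 2 − 26 = -24 (mod 20).
    Divide the congruence (and modulus) by g = 2: 21·t ≡ -12 (mod 10).
    Reduce coefficients mod 10: 1·t ≡ 8 (mod 10).
    So t ≡ 8 (mod 10).
    Then x = 26 + 42·8 = 362, valid modulo lcm(42, 20) = 420: x ≡ 362 (mod 420).
Verify: 362 mod 14 = 12, 362 mod 6 = 2, 362 mod 20 = 2.

x ≡ 362 (mod 420).


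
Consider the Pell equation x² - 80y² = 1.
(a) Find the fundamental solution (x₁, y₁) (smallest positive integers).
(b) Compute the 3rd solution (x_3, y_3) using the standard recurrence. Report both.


Step 1: Find the fundamental solution (x₁, y₁) of x² - 80y² = 1.
  Expand √80 as a continued fraction. a₀ = ⌊√80⌋ = 8; iterate m_{k+1} = d_k·a_k − m_k, d_{k+1} = (80 − m_{k+1}²)/d_k, a_{k+1} = ⌊(a₀ + m_{k+1})/d_{k+1}⌋ (starting m₀ = 0, d₀ = 1), with convergents p_k = a_k·p_{k-1} + p_{k-2}, q_k = a_k·q_{k-1} + q_{k-2} (p₋₁ = 1, q₋₁ = 0):
  k = 0: a₀ = 8; p₀/q₀ = 8/1; p₀² − 80·q₀² = 64 − 80 = -16.
  k = 1: m = 8, d = 16, a = ⌊(8 + 8)/16⌋ = 1; p/q = (1·8 + 1)/(1·1 + 0) = 9/1; p² − 80·q² = 81 − 80 = 1.
  The first convergent with p² − 80·q² = 1 gives the fundamental solution (x₁, y₁) = (9, 1).
Step 2: Apply the recurrence (x_{n+1}, y_{n+1}) = (x₁x_n + 80y₁y_n, x₁y_n + y₁x_n) repeatedly.
  From (x_1, y_1) = (9, 1): x_2 = 9·9 + 80·1·1 = 161; y_2 = 9·1 + 1·9 = 18.
  From (x_2, y_2) = (161, 18): x_3 = 9·161 + 80·1·18 = 2889; y_3 = 9·18 + 1·161 = 323.
Step 3: Verify x_3² - 80·y_3² = 8346321 - 8346320 = 1 (should be 1). ✓

(x_1, y_1) = (9, 1); (x_3, y_3) = (2889, 323).


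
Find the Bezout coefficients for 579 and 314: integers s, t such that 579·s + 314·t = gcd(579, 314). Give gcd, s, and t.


Euclidean algorithm on (579, 314) — divide until remainder is 0:
  579 = 1 · 314 + 265
  314 = 1 · 265 + 49
  265 = 5 · 49 + 20
  49 = 2 · 20 + 9
  20 = 2 · 9 + 2
  9 = 4 · 2 + 1
  2 = 2 · 1 + 0
gcd(579, 314) = 1.
Track Bezout coefficients alongside the remainders: start with r₀ = 579 = a·1 + b·0 (s = 1, t = 0) and r₁ = 314 = a·0 + b·1 (s = 0, t = 1); each new remainder r_{k+1} = r_{k-1} − q_k·r_k inherits s_{k+1} = s_{k-1} − q_k·s_k, t_{k+1} = t_{k-1} − q_k·t_k, so r_k = a·s_k + b·t_k at every step:
  q = 1: r = 265, s = 1 − 1·0 = 1, t = 0 − 1·1 = -1  (check: 579·1 + 314·(-1) = 265)
  q = 1: r = 49, s = 0 − 1·1 = -1, t = 1 − 1·(-1) = 2  (check: 579·(-1) + 314·2 = 49)
  q = 5: r = 20, s = 1 − 5·(-1) = 6, t = -1 − 5·2 = -11  (check: 579·6 + 314·(-11) = 20)
  q = 2: r = 9, s = -1 − 2·6 = -13, t = 2 − 2·(-11) = 24  (check: 579·(-13) + 314·24 = 9)
  q = 2: r = 2, s = 6 − 2·(-13) = 32, t = -11 − 2·24 = -59  (check: 579·32 + 314·(-59) = 2)
  q = 4: r = 1, s = -13 − 4·32 = -141, t = 24 − 4·(-59) = 260  (check: 579·(-141) + 314·260 = 1)
The row with r = 1 (the gcd) gives the Bezout coefficients s = -141, t = 260.
Result: 579 · (-141) + 314 · (260) = 1.

gcd(579, 314) = 1; s = -141, t = 260 (check: 579·(-141) + 314·260 = 1).


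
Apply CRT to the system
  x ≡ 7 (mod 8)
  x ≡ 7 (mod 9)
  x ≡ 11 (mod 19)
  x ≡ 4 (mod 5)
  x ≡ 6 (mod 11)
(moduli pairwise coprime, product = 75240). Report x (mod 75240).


Product of moduli M = 8 · 9 · 19 · 5 · 11 = 75240.
Merge one congruence at a time:
  Start: x ≡ 7 (mod 8).
  Combine with x ≡ 7 (mod 9); new modulus lcm = 72.
    Write x = 7 + 8·t and substitute into x ≡ 7 (mod 9): 8·t ≡ 7 − 7 = 0 (mod 9).
    The inverse of 8 mod 9 is 8 (since 8·8 = 64 = 7·9 + 1), so t ≡ 8·0 = 0 ≡ 0 (mod 9).
    Then x = 7 + 8·0 = 7, valid modulo lcm(8, 9) = 72: x ≡ 7 (mod 72).
  Combine with x ≡ 11 (mod 19); new modulus lcm = 1368.
    Write x = 7 + 72·t and substitute into x ≡ 11 (mod 19): 72·t ≡ 11 − 7 = 4 (mod 19).
    Reduce coefficients mod 19: 15·t ≡ 4 (mod 19).
    The inverse of 15 mod 19 is 14 (since 15·14 = 210 = 11·19 + 1), so t ≡ 14·4 = 56 ≡ 18 (mod 19).
    Then x = 7 + 72·18 = 1303, valid modulo lcm(72, 19) = 1368: x ≡ 1303 (mod 1368).
  Combine with x ≡ 4 (mod 5); new modulus lcm = 6840.
    Write x = 1303 + 1368·t and substitute into x ≡ 4 (mod 5): 1368·t ≡ 4 − 1303 = -1299 (mod 5).
    Reduce coefficients mod 5: 3·t ≡ 1 (mod 5).
    The inverse of 3 mod 5 is 2 (since 3·2 = 6 = 1·5 + 1), so t ≡ 2·1 = 2 ≡ 2 (mod 5).
    Then x = 1303 + 1368·2 = 4039, valid modulo lcm(1368, 5) = 6840: x ≡ 4039 (mod 6840).
  Combine with x ≡ 6 (mod 11); new modulus lcm = 75240.
    Write x = 4039 + 6840·t and substitute into x ≡ 6 (mod 11): 6840·t ≡ 6 − 4039 = -4033 (mod 11).
    Reduce coefficients mod 11: 9·t ≡ 4 (mod 11).
    The inverse of 9 mod 11 is 5 (since 9·5 = 45 = 4·11 + 1), so t ≡ 5·4 = 20 ≡ 9 (mod 11).
    Then x = 4039 + 6840·9 = 65599, valid modulo lcm(6840, 11) = 75240: x ≡ 65599 (mod 75240).
Verify against each original: 65599 mod 8 = 7, 65599 mod 9 = 7, 65599 mod 19 = 11, 65599 mod 5 = 4, 65599 mod 11 = 6.

x ≡ 65599 (mod 75240).


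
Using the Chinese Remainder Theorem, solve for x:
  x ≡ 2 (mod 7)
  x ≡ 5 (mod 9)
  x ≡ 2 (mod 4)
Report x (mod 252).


Moduli 7, 9, 4 are pairwise coprime; by CRT there is a unique solution modulo M = 7 · 9 · 4 = 252.
Solve pairwise, accumulating the modulus:
  Start with x ≡ 2 (mod 7).
  Combine with x ≡ 5 (mod 9): since gcd(7, 9) = 1, we get a unique residue mod 63.
    Write x = 2 + 7·t and substitute into x ≡ 5 (mod 9): 7·t ≡ 5 − 2 = 3 (mod 9).
    The inverse of 7 mod 9 is 4 (since 7·4 = 28 = 3·9 + 1), so t ≡ 4·3 = 12 ≡ 3 (mod 9).
    Then x = 2 + 7·3 = 23, valid modulo lcm(7, 9) = 63: x ≡ 23 (mod 63).
  Combine with x ≡ 2 (mod 4): since gcd(63, 4) = 1, we get a unique residue mod 252.
    Write x = 23 + 63·t and substitute into x ≡ 2 (mod 4): 63·t ≡ 2 − 23 = -21 (mod 4).
    Reduce coefficients mod 4: 3·t ≡ 3 (mod 4).
    The inverse of 3 mod 4 is 3 (since 3·3 = 9 = 2·4 + 1), so t ≡ 3·3 = 9 ≡ 1 (mod 4).
    Then x = 23 + 63·1 = 86, valid modulo lcm(63, 4) = 252: x ≡ 86 (mod 252).
Verify: 86 mod 7 = 2 ✓, 86 mod 9 = 5 ✓, 86 mod 4 = 2 ✓.

x ≡ 86 (mod 252).


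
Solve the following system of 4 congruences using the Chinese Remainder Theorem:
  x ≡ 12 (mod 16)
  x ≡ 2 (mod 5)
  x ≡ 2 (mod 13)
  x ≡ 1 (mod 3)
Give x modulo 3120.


Product of moduli M = 16 · 5 · 13 · 3 = 3120.
Merge one congruence at a time:
  Start: x ≡ 12 (mod 16).
  Combine with x ≡ 2 (mod 5); new modulus lcm = 80.
    Write x = 12 + 16·t and substitute into x ≡ 2 (mod 5): 16·t ≡ 2 − 12 = -10 (mod 5).
    Reduce coefficients mod 5: 1·t ≡ 0 (mod 5).
    So t ≡ 0 (mod 5).
    Then x = 12 + 16·0 = 12, valid modulo lcm(16, 5) = 80: x ≡ 12 (mod 80).
  Combine with x ≡ 2 (mod 13); new modulus lcm = 1040.
    Write x = 12 + 80·t and substitute into x ≡ 2 (mod 13): 80·t ≡ 2 − 12 = -10 (mod 13).
    Reduce coefficients mod 13: 2·t ≡ 3 (mod 13).
    The inverse of 2 mod 13 is 7 (since 2·7 = 14 = 1·13 + 1), so t ≡ 7·3 = 21 ≡ 8 (mod 13).
    Then x = 12 + 80·8 = 652, valid modulo lcm(80, 13) = 1040: x ≡ 652 (mod 1040).
  Combine with x ≡ 1 (mod 3); new modulus lcm = 3120.
    Write x = 652 + 1040·t and substitute into x ≡ 1 (mod 3): 1040·t ≡ 1 − 652 = -651 (mod 3).
    Reduce coefficients mod 3: 2·t ≡ 0 (mod 3).
    The inverse of 2 mod 3 is 2 (since 2·2 = 4 = 1·3 + 1), so t ≡ 2·0 = 0 ≡ 0 (mod 3).
    Then x = 652 + 1040·0 = 652, valid modulo lcm(1040, 3) = 3120: x ≡ 652 (mod 3120).
Verify against each original: 652 mod 16 = 12, 652 mod 5 = 2, 652 mod 13 = 2, 652 mod 3 = 1.

x ≡ 652 (mod 3120).


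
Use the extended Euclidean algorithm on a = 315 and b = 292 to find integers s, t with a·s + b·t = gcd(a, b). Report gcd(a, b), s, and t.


Euclidean algorithm on (315, 292) — divide until remainder is 0:
  315 = 1 · 292 + 23
  292 = 12 · 23 + 16
  23 = 1 · 16 + 7
  16 = 2 · 7 + 2
  7 = 3 · 2 + 1
  2 = 2 · 1 + 0
gcd(315, 292) = 1.
Track Bezout coefficients alongside the remainders: start with r₀ = 315 = a·1 + b·0 (s = 1, t = 0) and r₁ = 292 = a·0 + b·1 (s = 0, t = 1); each new remainder r_{k+1} = r_{k-1} − q_k·r_k inherits s_{k+1} = s_{k-1} − q_k·s_k, t_{k+1} = t_{k-1} − q_k·t_k, so r_k = a·s_k + b·t_k at every step:
  q = 1: r = 23, s = 1 − 1·0 = 1, t = 0 − 1·1 = -1  (check: 315·1 + 292·(-1) = 23)
  q = 12: r = 16, s = 0 − 12·1 = -12, t = 1 − 12·(-1) = 13  (check: 315·(-12) + 292·13 = 16)
  q = 1: r = 7, s = 1 − 1·(-12) = 13, t = -1 − 1·13 = -14  (check: 315·13 + 292·(-14) = 7)
  q = 2: r = 2, s = -12 − 2·13 = -38, t = 13 − 2·(-14) = 41  (check: 315·(-38) + 292·41 = 2)
  q = 3: r = 1, s = 13 − 3·(-38) = 127, t = -14 − 3·41 = -137  (check: 315·127 + 292·(-137) = 1)
The row with r = 1 (the gcd) gives the Bezout coefficients s = 127, t = -137.
Result: 315 · (127) + 292 · (-137) = 1.

gcd(315, 292) = 1; s = 127, t = -137 (check: 315·127 + 292·(-137) = 1).
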